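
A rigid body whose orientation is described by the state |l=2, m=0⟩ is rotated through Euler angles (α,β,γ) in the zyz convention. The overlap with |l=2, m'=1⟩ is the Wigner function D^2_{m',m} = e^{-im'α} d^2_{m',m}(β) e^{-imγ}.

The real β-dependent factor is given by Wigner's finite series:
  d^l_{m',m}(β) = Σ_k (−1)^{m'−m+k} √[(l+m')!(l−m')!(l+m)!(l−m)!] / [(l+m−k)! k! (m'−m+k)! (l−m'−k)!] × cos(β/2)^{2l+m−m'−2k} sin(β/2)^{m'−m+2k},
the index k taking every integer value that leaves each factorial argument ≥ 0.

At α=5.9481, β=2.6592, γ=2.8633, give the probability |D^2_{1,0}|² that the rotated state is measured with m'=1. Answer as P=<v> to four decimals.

P=0.2533

First d^2_{1,0}(β=2.6592), then the phase factors e^{-i(1)α} and e^{-i(0)γ}:
Half-angle: c=0.238864, s=0.971053. N=√(6·1·2·2)=4.898979
k: max(0,(0)−(1))=0 … min(2+(0),2−(1))=1
  k=0: (−1)^1·4.8990/(2)·0.2389^3·0.9711^1 = -0.032417
  k=1: (−1)^2·4.8990/(2)·0.2389^1·0.9711^3 = +0.535742
d^2_{1,0}(2.6592) = -0.032417 +0.535742 = +0.503325
|D^2_{1,0}|² = |d^2_{1,0}(β)|² = (+0.503325)² = 0.253336 (the z-rotation phases have unit modulus)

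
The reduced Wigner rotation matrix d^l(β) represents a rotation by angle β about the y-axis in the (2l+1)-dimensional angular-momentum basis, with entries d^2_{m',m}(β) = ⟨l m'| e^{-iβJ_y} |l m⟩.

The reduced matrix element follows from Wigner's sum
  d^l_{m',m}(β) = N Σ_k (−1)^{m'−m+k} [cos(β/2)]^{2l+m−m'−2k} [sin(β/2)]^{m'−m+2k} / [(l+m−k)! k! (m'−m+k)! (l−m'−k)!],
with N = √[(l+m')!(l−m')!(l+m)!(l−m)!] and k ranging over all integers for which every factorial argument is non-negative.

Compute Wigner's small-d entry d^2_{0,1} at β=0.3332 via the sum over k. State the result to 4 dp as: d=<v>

d^2_{0,1}(β=0.3332) via Wigner's sum:
With c≡cos(β/2)=0.986154 and s≡sin(β/2)=0.165830, N=[2·2·6·1]^{1/2}=4.898979
Admissible k: 1..2 (factorial args all ≥0)
  k=1: (−1)^0·4.8990/(2)·0.9862^3·0.1658^1 = +0.389560
  k=2: (−1)^1·4.8990/(2)·0.9862^1·0.1658^3 = -0.011016
d^2_{0,1}(0.3332) = +0.389560 -0.011016 = +0.378544

d=0.3785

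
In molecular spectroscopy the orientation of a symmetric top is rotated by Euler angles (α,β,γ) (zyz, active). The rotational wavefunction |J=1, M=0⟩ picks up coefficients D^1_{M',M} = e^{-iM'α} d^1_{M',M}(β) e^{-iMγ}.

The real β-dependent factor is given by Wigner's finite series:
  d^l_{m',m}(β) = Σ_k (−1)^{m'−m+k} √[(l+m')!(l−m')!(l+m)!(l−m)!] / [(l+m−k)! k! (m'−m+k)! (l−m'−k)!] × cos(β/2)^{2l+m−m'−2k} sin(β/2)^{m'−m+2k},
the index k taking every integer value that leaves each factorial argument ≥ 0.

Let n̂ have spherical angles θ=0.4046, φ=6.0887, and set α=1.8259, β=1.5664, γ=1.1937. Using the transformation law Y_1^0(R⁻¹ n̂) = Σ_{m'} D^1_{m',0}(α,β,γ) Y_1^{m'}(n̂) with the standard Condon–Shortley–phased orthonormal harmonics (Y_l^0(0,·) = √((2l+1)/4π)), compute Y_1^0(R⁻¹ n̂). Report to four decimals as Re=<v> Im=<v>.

Re=-0.0816 Im=0.0000

Need the full column D^1_{m',0} for m'=−1..1 at α=1.8259, β=1.5664, γ=1.1937.
cos(β/2)=0.708659, sin(β/2)=0.705551
d^1_{-1,0}: single k=1 term ⇒ +0.707100;  D = -0.178434+0.684216i
d^1_{0,0}: k∈[0..1] ⇒ +0.502198 -0.497802 = +0.004396;  D = +0.004396+0.000000i
d^1_{1,0}: single k=0 term ⇒ -0.707100;  D = +0.178434+0.684216i
Y_1^{m'}(θ=0.4046,φ=6.0887) and Σ D·Y over m':
  (-0.1784+0.6842i)·(+0.1334+0.0263i)  (+0.0044+0.0000i)·(+0.4492+0.0000i)  (+0.1784+0.6842i)·(-0.1334+0.0263i)
Y_1^0(R⁻¹ n̂) = -0.081614+0.000000i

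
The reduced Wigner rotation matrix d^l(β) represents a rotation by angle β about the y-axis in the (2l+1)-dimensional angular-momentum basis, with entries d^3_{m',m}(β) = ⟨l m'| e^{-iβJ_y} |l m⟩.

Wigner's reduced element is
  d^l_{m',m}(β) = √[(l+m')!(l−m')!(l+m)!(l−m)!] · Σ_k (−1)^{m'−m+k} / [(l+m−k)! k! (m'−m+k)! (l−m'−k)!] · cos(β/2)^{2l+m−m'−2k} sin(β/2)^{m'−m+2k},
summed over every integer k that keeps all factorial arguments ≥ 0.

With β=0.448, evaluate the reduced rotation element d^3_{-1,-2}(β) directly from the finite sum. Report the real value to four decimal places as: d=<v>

d^3_{-1,-2}(β=0.448) via Wigner's sum:
Half-angle: c=0.975017, s=0.222131. N=√(2·24·1·120)=75.894664
k: max(0,(-2)−(-1))=0 … min(3+(-2),3−(-1))=1
  k=0: (−1)^1·75.8947/(24)·0.9750^5·0.2221^1 = -0.618971
  k=1: (−1)^2·75.8947/(12)·0.9750^3·0.2221^3 = +0.064253
d^3_{-1,-2}(0.448) = -0.618971 +0.064253 = -0.554718

d=-0.5547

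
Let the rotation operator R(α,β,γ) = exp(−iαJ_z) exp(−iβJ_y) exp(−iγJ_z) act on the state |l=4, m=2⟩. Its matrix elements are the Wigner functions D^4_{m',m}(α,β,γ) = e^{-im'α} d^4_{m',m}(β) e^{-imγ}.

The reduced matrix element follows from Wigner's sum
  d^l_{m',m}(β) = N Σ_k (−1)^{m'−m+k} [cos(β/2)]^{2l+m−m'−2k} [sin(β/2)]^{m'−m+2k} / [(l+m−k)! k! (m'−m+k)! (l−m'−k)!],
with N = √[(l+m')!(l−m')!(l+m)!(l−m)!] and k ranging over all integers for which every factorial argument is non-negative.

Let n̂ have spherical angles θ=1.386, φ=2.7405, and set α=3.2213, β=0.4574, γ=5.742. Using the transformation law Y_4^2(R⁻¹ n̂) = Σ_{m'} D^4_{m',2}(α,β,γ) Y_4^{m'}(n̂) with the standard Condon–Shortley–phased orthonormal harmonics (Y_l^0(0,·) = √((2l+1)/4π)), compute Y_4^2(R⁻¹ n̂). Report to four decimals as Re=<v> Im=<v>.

Need the full column D^4_{m',2} for m'=−4..4 at α=3.2213, β=0.4574, γ=5.742.
cos(β/2)=0.973962, sin(β/2)=0.226712
d^4_{-4,2}: single k=6 term ⇒ +0.000682;  D = +0.000115+0.000672i
d^4_{-3,2}: k∈[5..6] ⇒ +0.006211 -0.000112 = +0.006099;  D = -0.001505-0.005911i
d^4_{-2,2}: k∈[4..6] ⇒ +0.035658 -0.001546 +0.000007 = +0.034119;  D = +0.011024+0.032289i
d^4_{-1,2}: k∈[3..5] ⇒ +0.144426 -0.011738 +0.000127 = +0.132815;  D = -0.052785-0.121875i
d^4_{0,2}: k∈[2..4] ⇒ +0.416218 -0.060139 +0.001222 = +0.357301;  D = +0.167659+0.315523i
d^4_{1,2}: k∈[1..3] ⇒ +0.799657 -0.216639 +0.007825 = +0.590843;  D = -0.317909-0.498026i
d^4_{2,2}: k∈[0..2] ⇒ +0.809722 -0.526478 +0.035658 = +0.318901;  D = +0.192446+0.254288i
d^4_{3,2}: k∈[0..1] ⇒ -0.705231 +0.114635 = -0.590597;  D = +0.392771+0.441062i
d^4_{4,2}: single k=0 term ⇒ +0.232155;  D = +0.167707+0.160532i
Y_4^{m'}(θ=1.386,φ=2.7405) and Σ D·Y over m':
  (+0.0001+0.0007i)·(-0.0139+0.4129i)  (-0.0015-0.0059i)·(-0.0785-0.2039i)  (+0.0110+0.0323i)·(-0.1716-0.1774i)  (-0.0528-0.1219i)·(+0.2174+0.0922i)  (+0.1677+0.3155i)·(+0.2144+0.0000i)  (-0.3179-0.4980i)·(-0.2174+0.0922i)  (+0.1924+0.2543i)·(-0.1716+0.1774i)  (+0.3928+0.4411i)·(+0.0785-0.2039i)  (+0.1677+0.1605i)·(-0.0139-0.4129i)
Y_4^2(R⁻¹ n̂) = +0.259774-0.017841i

Re=0.2598 Im=-0.0178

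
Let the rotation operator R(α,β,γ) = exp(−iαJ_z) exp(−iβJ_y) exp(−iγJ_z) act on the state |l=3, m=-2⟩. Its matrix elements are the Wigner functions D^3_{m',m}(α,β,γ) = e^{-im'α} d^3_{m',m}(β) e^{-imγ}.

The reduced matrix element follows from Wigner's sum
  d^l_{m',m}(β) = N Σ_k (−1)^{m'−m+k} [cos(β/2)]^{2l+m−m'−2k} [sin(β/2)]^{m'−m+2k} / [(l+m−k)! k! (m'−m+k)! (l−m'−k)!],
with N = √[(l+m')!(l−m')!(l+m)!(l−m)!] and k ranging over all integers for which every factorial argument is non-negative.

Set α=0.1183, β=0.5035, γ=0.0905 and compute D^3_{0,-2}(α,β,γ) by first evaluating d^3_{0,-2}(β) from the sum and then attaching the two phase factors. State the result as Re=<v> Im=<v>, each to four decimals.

Re=0.2747 Im=0.0503

Split into d^3_{0,-2}(β=0.5035) × two z-phases.
With c≡cos(β/2)=0.968478 and s≡sin(β/2)=0.249099, N=[6·6·1·120]^{1/2}=65.726707
The bounds max(0,m−m')=0 and min(l+m,l−m')=1 give 2 terms
  k=0: (−1)^2·65.7267/(12)·0.9685^4·0.2491^2 = +0.298995
  k=1: (−1)^3·65.7267/(12)·0.9685^2·0.2491^4 = -0.019780
d^3_{0,-2}(0.5035) = +0.298995 -0.019780 = +0.279215
Attach z-rotation phases: D = e^{-i(0)(0.1183)}·(+0.279215)·e^{-i(-2)(0.0905)} = +0.274654+0.050262i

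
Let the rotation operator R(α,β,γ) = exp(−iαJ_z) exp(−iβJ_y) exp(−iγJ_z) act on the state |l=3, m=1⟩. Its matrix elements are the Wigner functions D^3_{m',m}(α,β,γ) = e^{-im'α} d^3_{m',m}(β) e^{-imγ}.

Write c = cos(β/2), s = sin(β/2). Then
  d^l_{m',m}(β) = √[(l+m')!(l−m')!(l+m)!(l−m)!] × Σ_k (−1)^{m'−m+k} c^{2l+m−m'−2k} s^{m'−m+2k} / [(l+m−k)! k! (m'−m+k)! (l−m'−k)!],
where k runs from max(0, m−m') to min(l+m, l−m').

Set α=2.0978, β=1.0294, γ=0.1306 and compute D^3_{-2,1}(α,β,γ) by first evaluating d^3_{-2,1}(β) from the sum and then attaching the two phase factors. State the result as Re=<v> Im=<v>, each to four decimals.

Re=-0.2521 Im=-0.3334

First d^3_{-2,1}(β=1.0294), then the phase factors e^{-i(-2)α} and e^{-i(1)γ}:
Half-angle: c=0.870440, s=0.492274. N=√(1·120·24·2)=75.894664
The bounds max(0,m−m')=3 and min(l+m,l−m')=4 give 2 terms
  k=3: (−1)^0·75.8947/(12)·0.8704^3·0.4923^3 = +0.497585
  k=4: (−1)^1·75.8947/(24)·0.8704^1·0.4923^5 = -0.079574
d^3_{-2,1}(1.0294) = +0.497585 -0.079574 = +0.418011
Phases: e^{-i·(-2)·2.0978}=-0.494091-0.869410i, e^{-i·(1)·0.1306}=+0.991484-0.130229i ⇒ D=-0.252105-0.333431i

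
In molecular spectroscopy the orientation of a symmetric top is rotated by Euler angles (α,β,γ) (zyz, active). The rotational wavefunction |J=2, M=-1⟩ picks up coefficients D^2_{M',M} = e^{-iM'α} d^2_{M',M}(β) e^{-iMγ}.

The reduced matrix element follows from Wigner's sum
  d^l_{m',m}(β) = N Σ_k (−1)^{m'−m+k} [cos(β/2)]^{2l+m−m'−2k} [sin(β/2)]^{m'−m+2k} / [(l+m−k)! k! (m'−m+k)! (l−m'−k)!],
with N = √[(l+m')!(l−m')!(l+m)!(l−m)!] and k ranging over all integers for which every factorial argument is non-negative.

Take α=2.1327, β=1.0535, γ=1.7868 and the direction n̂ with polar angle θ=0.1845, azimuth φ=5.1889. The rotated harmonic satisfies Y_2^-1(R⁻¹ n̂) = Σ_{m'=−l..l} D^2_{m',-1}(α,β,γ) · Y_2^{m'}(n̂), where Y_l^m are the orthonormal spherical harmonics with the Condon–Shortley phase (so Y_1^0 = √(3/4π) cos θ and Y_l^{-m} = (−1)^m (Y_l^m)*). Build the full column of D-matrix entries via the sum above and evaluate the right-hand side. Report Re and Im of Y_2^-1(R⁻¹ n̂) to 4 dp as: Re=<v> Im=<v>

Need the full column D^2_{m',-1} for m'=−2..2 at α=2.1327, β=1.0535, γ=1.7868.
cos(β/2)=0.864445, sin(β/2)=0.502727
d^2_{-2,-1}: single k=1 term ⇒ +0.649493;  D = +0.632244-0.148693i
d^2_{-1,-1}: k∈[0..1] ⇒ +0.558406 -0.566579 = -0.008172;  D = +0.005822+0.005735i
d^2_{0,-1}: k∈[0..1] ⇒ -0.795464 +0.269035 = -0.526429;  D = +0.112828-0.514195i
d^2_{1,-1}: k∈[0..1] ⇒ +0.566579 -0.063874 = +0.502704;  D = +0.472929-0.170439i
d^2_{2,-1}: single k=0 term ⇒ -0.219666;  D = +0.173131+0.135200i
Y_2^{m'}(θ=0.1845,φ=5.1889) and Σ D·Y over m':
  (+0.6322-0.1487i)·(-0.0075+0.0106i)  (+0.0058+0.0057i)·(+0.0639+0.1238i)  (+0.1128-0.5142i)·(+0.5989+0.0000i)  (+0.4729-0.1704i)·(-0.0639+0.1238i)  (+0.1731+0.1352i)·(-0.0075-0.0106i)
Y_2^-1(R⁻¹ n̂) = +0.055062-0.232476i

Re=0.0551 Im=-0.2325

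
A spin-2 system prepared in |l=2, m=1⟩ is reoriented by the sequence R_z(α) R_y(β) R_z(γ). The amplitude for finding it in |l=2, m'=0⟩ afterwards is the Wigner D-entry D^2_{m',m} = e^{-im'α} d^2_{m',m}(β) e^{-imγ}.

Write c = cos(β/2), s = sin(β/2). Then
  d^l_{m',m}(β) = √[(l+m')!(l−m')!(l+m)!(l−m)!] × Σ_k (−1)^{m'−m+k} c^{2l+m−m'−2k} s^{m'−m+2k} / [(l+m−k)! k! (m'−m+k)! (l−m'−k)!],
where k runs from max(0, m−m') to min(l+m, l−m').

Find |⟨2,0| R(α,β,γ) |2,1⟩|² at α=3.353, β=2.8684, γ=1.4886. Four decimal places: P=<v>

P=0.1012

First d^2_{0,1}(β=2.8684), then the phase factors e^{-i(0)α} and e^{-i(1)γ}:
c=cos(2.8684/2)=0.136172, s=sin(2.8684/2)=0.990685; N=√[2·2·6·1]=4.898979
Admissible k: 1..2 (factorial args all ≥0)
  k=1: (−1)^0·4.8990/(2)·0.1362^3·0.9907^1 = +0.006127
  k=2: (−1)^1·4.8990/(2)·0.1362^1·0.9907^3 = -0.324317
d^2_{0,1}(2.8684) = +0.006127 -0.324317 = -0.318190
|D^2_{0,1}|² = |d^2_{0,1}(β)|² = (-0.318190)² = 0.101245 (the z-rotation phases have unit modulus)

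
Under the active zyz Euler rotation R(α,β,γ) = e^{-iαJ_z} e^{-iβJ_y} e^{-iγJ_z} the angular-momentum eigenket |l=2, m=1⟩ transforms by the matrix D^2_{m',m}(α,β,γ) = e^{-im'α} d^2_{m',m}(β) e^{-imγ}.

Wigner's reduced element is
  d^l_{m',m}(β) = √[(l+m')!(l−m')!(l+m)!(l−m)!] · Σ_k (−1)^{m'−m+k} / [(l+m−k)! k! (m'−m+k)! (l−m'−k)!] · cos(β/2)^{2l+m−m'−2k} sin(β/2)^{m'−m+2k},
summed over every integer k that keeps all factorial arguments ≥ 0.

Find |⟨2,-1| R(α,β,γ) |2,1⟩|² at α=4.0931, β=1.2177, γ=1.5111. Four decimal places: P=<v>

First d^2_{-1,1}(β=1.2177), then the phase factors e^{-i(-1)α} and e^{-i(1)γ}:
c=cos(1.2177/2)=0.820306, s=sin(1.2177/2)=0.571924; N=√[1·6·6·1]=6.000000
k: max(0,(1)−(-1))=2 … min(2+(1),2−(-1))=3
  k=2: (−1)^0·6.0000/(2)·0.8203^2·0.5719^2 = +0.660314
  k=3: (−1)^1·6.0000/(6)·0.8203^0·0.5719^4 = -0.106993
d^2_{-1,1}(1.2177) = +0.660314 -0.106993 = +0.553321
|D^2_{-1,1}|² = |d^2_{-1,1}(β)|² = (+0.553321)² = 0.306165 (the z-rotation phases have unit modulus)

P=0.3062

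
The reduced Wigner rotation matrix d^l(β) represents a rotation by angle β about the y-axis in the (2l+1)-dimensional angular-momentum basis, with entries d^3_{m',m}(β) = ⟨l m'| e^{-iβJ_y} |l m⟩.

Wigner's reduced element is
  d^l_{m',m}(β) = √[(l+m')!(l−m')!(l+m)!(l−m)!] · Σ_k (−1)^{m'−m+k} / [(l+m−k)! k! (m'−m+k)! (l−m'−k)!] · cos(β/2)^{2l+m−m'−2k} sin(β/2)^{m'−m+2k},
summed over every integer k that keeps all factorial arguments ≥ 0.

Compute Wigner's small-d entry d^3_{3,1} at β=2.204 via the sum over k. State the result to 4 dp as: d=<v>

d=0.1284

d^3_{3,1}(β=2.204) via Wigner's sum:
c=cos(2.204/2)=0.451813, s=sin(2.204/2)=0.892113; N=√[720·1·24·2]=185.903201
The bounds max(0,m−m')=0 and min(l+m,l−m')=0 give 1 term
  k=0: (−1)^2·185.9032/(48)·0.4518^4·0.8921^2 = +0.128446
d^3_{3,1}(2.204) = +0.128446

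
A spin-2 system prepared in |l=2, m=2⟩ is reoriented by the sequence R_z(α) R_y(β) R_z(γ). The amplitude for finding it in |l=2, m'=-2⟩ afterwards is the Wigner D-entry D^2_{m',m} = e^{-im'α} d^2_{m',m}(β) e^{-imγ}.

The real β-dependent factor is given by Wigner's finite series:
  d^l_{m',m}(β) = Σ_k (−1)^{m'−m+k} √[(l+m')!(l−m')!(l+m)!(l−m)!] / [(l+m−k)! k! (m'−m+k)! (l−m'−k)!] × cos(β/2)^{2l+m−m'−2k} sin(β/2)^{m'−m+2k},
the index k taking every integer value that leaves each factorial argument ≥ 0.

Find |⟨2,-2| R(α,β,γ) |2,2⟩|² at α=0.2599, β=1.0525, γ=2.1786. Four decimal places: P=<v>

Split into d^2_{-2,2}(β=1.0525) × two z-phases.
Half-angle: c=0.864697, s=0.502294. N=√(1·24·24·1)=24.000000
Admissible k: 4..4 (factorial args all ≥0)
  k=4: (−1)^0·24.0000/(24)·0.8647^0·0.5023^4 = +0.063655
d^2_{-2,2}(1.0525) = +0.063655
|D^2_{-2,2}|² = |d^2_{-2,2}(β)|² = (+0.063655)² = 0.004052 (the z-rotation phases have unit modulus)

P=0.0041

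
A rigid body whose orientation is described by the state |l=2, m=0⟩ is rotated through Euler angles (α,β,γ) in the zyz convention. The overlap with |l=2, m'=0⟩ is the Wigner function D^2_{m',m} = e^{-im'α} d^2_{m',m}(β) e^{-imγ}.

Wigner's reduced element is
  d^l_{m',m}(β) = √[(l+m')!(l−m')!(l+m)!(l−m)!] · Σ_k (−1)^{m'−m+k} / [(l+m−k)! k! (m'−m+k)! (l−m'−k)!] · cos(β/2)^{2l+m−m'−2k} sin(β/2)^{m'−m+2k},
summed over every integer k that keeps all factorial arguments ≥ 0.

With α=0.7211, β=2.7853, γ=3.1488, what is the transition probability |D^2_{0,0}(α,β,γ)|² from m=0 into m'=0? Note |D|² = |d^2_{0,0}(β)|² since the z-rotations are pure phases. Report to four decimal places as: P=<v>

First d^2_{0,0}(β=2.7853), then the phase factors e^{-i(0)α} and e^{-i(0)γ}:
c=cos(2.7853/2)=0.177206, s=sin(2.7853/2)=0.984174; N=√[2·2·2·2]=4.000000
k∈{0,1,2} keeps every argument non-negative
  k=0: (−1)^0·4.0000/(4)·0.1772^4·0.9842^0 = +0.000986
  k=1: (−1)^1·4.0000/(1)·0.1772^2·0.9842^2 = -0.121663
  k=2: (−1)^2·4.0000/(4)·0.1772^0·0.9842^4 = +0.938182
d^2_{0,0}(2.7853) = +0.000986 -0.121663 +0.938182 = +0.817506
|D^2_{0,0}|² = |d^2_{0,0}(β)|² = (+0.817506)² = 0.668315 (the z-rotation phases have unit modulus)

P=0.6683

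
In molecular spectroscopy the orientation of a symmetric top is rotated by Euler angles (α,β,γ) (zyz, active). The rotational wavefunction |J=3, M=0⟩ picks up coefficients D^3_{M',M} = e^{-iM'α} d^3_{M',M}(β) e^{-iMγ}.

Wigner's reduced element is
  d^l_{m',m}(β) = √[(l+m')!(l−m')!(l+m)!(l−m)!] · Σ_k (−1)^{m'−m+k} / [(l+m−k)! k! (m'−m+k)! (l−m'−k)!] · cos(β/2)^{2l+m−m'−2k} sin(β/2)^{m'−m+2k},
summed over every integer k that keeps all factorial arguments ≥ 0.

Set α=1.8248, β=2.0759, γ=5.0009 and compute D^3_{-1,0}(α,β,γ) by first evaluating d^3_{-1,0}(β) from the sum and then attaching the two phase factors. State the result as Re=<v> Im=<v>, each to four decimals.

Re=-0.0163 Im=0.0626

D^3_{-1,0}(1.8248,2.0759,5.0009) = e^{-i·-1·1.8248}·d^3_{-1,0}(2.0759)·e^{-i·0·5.0009}. Compute d first:
With c≡cos(β/2)=0.507987 and s≡sin(β/2)=0.861365, N=[2·24·6·6]^{1/2}=41.569219
The bounds max(0,m−m')=1 and min(l+m,l−m')=3 give 3 terms
  k=1: (−1)^0·41.5692/(12)·0.5080^5·0.8614^1 = +0.100935
  k=2: (−1)^1·41.5692/(4)·0.5080^3·0.8614^3 = -0.870625
  k=3: (−1)^2·41.5692/(12)·0.5080^1·0.8614^5 = +0.834408
d^3_{-1,0}(2.0759) = +0.100935 -0.870625 +0.834408 = +0.064718
D = (-0.251281+0.967914i)·(+0.064718)·(+1.000000+0.000000i) = -0.016262+0.062642i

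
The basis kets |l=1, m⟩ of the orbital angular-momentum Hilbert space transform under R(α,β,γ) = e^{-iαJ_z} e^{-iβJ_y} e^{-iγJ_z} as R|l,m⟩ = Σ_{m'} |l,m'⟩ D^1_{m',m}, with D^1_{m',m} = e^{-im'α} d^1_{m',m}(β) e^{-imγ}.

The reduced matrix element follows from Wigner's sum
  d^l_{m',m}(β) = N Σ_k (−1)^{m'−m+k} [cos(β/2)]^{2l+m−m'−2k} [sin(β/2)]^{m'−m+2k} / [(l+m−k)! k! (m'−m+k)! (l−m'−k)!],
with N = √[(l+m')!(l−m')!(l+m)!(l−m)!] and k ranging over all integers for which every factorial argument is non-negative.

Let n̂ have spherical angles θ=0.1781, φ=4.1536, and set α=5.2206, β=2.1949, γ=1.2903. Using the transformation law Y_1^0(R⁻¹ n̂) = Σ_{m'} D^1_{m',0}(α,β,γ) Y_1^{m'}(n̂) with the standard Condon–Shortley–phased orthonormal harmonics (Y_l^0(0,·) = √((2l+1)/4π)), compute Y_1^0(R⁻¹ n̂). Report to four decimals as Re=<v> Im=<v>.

Need the full column D^1_{m',0} for m'=−1..1 at α=5.2206, β=2.1949, γ=1.2903.
cos(β/2)=0.455867, sin(β/2)=0.890048
d^1_{-1,0}: single k=1 term ⇒ +0.573808;  D = +0.279224-0.501288i
d^1_{0,0}: k∈[0..1] ⇒ +0.207815 -0.792185 = -0.584370;  D = -0.584370+0.000000i
d^1_{1,0}: single k=0 term ⇒ -0.573808;  D = -0.279224-0.501288i
Y_1^{m'}(θ=0.1781,φ=4.1536) and Σ D·Y over m':
  (+0.2792-0.5013i)·(-0.0324+0.0519i)  (-0.5844+0.0000i)·(+0.4809+0.0000i)  (-0.2792-0.5013i)·(+0.0324+0.0519i)
Y_1^0(R⁻¹ n̂) = -0.247098+0.000000i

Re=-0.2471 Im=0.0000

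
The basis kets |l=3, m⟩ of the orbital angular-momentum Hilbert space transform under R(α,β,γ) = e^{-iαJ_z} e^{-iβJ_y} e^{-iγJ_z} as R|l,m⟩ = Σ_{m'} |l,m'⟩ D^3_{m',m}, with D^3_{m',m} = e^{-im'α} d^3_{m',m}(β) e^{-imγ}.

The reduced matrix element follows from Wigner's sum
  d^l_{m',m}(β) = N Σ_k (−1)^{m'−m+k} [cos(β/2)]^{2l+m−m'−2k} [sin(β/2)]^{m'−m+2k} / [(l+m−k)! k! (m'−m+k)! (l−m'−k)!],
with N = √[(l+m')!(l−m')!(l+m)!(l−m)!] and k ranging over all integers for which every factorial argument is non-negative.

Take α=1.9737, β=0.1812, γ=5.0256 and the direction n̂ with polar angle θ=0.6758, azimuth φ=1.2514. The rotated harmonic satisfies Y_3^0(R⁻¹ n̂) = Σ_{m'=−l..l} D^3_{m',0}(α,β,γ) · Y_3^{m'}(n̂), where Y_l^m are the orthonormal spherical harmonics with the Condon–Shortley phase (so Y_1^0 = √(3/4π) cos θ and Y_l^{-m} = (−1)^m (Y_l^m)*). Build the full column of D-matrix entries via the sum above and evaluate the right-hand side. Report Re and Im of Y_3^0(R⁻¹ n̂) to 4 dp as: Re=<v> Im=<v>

Need the full column D^3_{m',0} for m'=−3..3 at α=1.9737, β=0.1812, γ=5.0256.
cos(β/2)=0.995899, sin(β/2)=0.090476
d^3_{-3,0}: single k=3 term ⇒ +0.003272;  D = +0.003059-0.001159i
d^3_{-2,0}: k∈[2..3] ⇒ +0.044105 -0.000364 = +0.043741;  D = -0.030292-0.031554i
d^3_{-1,0}: k∈[1..3] ⇒ +0.307044 -0.007603 +0.000021 = +0.299462;  D = -0.117416+0.275483i
d^3_{0,0}: k∈[0..3] ⇒ +0.975643 -0.072472 +0.000598 -0.000001 = +0.903768;  D = +0.903768+0.000000i
d^3_{1,0}: k∈[0..2] ⇒ -0.307044 +0.007603 -0.000021 = -0.299462;  D = +0.117416+0.275483i
d^3_{2,0}: k∈[0..1] ⇒ +0.044105 -0.000364 = +0.043741;  D = -0.030292+0.031554i
d^3_{3,0}: single k=0 term ⇒ -0.003272;  D = -0.003059-0.001159i
Y_3^{m'}(θ=0.6758,φ=1.2514) and Σ D·Y over m':
  (+0.0031-0.0012i)·(-0.0835+0.0587i)  (-0.0303-0.0316i)·(-0.2505-0.1860i)  (-0.1174+0.2755i)·(+0.1297-0.3922i)  (+0.9038+0.0000i)·(+0.0127+0.0000i)  (+0.1174+0.2755i)·(-0.1297-0.3922i)  (-0.0303+0.0316i)·(-0.2505+0.1860i)  (-0.0031-0.0012i)·(+0.0835+0.0587i)
Y_3^0(R⁻¹ n̂) = +0.200182-0.000000i

Re=0.2002 Im=0.0000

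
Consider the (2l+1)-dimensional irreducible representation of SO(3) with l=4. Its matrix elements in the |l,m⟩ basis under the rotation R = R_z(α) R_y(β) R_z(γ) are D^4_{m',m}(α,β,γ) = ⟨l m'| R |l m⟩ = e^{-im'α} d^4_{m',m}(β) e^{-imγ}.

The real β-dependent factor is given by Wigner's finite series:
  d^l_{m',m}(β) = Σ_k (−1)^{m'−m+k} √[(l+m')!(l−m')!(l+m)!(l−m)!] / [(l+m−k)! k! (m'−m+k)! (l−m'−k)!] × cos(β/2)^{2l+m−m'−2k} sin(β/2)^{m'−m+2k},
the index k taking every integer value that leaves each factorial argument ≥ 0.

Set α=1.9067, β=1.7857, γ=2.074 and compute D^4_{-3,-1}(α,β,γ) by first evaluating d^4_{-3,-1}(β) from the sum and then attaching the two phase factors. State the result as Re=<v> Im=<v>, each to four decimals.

Re=-0.0275 Im=-0.4594

Split into d^4_{-3,-1}(β=1.7857) × two z-phases.
With c≡cos(β/2)=0.627195 and s≡sin(β/2)=0.778862, N=[1·5040·6·120]^{1/2}=1904.940944
The bounds max(0,m−m')=2 and min(l+m,l−m')=3 give 2 terms
  k=2: (−1)^0·1904.9409/(240)·0.6272^6·0.7789^2 = +0.293094
  k=3: (−1)^1·1904.9409/(144)·0.6272^4·0.7789^4 = -0.753307
d^4_{-3,-1}(1.7857) = +0.293094 -0.753307 = -0.460213
Phases: e^{-i·(-3)·1.9067}=+0.845612-0.533798i, e^{-i·(-1)·2.074}=-0.482235+0.876042i ⇒ D=-0.027542-0.459388i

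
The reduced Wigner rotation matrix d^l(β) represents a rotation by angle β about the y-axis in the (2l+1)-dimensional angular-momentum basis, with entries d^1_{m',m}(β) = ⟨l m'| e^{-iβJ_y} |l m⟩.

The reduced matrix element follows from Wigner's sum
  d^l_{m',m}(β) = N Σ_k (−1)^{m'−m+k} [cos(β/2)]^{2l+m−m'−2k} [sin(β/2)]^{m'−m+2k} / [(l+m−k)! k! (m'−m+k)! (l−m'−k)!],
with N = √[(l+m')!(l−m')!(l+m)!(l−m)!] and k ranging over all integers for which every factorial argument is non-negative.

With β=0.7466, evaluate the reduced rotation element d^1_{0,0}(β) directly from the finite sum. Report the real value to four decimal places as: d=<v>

d^1_{0,0}(β=0.7466) via Wigner's sum:
c=cos(0.7466/2)=0.931129, s=sin(0.7466/2)=0.364690; N=√[1·1·1·1]=1.000000
k∈{0,1} keeps every argument non-negative
  k=0: (−1)^0·1.0000/(1)·0.9311^2·0.3647^0 = +0.867001
  k=1: (−1)^1·1.0000/(1)·0.9311^0·0.3647^2 = -0.132999
d^1_{0,0}(0.7466) = +0.867001 -0.132999 = +0.734002

d=0.7340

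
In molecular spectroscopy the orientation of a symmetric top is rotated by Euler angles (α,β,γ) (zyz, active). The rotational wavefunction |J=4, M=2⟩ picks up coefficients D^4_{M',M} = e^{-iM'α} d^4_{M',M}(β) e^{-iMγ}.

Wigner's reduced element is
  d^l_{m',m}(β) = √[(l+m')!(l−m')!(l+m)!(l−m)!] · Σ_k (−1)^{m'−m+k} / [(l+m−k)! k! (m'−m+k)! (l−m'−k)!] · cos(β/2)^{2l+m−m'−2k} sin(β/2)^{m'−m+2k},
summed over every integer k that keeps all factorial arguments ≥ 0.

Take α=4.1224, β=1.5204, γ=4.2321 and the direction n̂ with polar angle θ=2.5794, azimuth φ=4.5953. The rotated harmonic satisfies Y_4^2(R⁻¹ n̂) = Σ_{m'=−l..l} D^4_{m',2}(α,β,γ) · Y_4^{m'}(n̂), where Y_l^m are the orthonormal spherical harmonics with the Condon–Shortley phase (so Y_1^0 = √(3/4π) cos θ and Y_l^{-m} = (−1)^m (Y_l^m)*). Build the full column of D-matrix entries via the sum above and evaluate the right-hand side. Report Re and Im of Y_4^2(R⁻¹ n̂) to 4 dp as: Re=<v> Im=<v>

Need the full column D^4_{m',2} for m'=−4..4 at α=4.1224, β=1.5204, γ=4.2321.
cos(β/2)=0.724698, sin(β/2)=0.689066
d^4_{-4,2}: single k=6 term ⇒ +0.297481;  D = -0.050744+0.293121i
d^4_{-3,2}: k∈[5..6] ⇒ +0.663685 -0.200009 = +0.463677;  D = -0.335640-0.319909i
d^4_{-2,2}: k∈[4..6] ⇒ +0.932748 -0.674624 +0.050826 = +0.308950;  D = +0.301544-0.067241i
d^4_{-1,2}: k∈[3..5] ⇒ +0.924877 -1.254247 +0.226788 = -0.102581;  D = +0.037151-0.095618i
d^4_{0,2}: k∈[2..4] ⇒ +0.652509 -1.573124 +0.533337 = -0.387278;  D = +0.221928+0.317383i
d^4_{1,2}: k∈[1..3] ⇒ +0.306901 -1.387316 +0.836165 = -0.244251;  D = -0.244201+0.004941i
d^4_{2,2}: k∈[0..2] ⇒ +0.076078 -0.825366 +0.932748 = +0.183460;  D = -0.098964+0.154479i
d^4_{3,2}: k∈[0..1] ⇒ -0.270661 +0.734099 = +0.463438;  D = -0.185176-0.424835i
d^4_{4,2}: single k=0 term ⇒ +0.363952;  D = +0.358141+0.064779i
Y_4^{m'}(θ=2.5794,φ=4.5953) and Σ D·Y over m':
  (-0.0507+0.2931i)·(+0.0319+0.0161i)  (-0.3356-0.3199i)·(-0.0552+0.1506i)  (+0.3015-0.0672i)·(-0.3708-0.0885i)  (+0.0372-0.0956i)·(+0.0501-0.4261i)  (+0.2219+0.3174i)·(-0.0571+0.0000i)  (-0.2442+0.0049i)·(-0.0501-0.4261i)  (-0.0990+0.1545i)·(-0.3708+0.0885i)  (-0.1852-0.4248i)·(+0.0552+0.1506i)  (+0.3581+0.0648i)·(+0.0319-0.0161i)
Y_4^2(R⁻¹ n̂) = -0.005370-0.082123i

Re=-0.0054 Im=-0.0821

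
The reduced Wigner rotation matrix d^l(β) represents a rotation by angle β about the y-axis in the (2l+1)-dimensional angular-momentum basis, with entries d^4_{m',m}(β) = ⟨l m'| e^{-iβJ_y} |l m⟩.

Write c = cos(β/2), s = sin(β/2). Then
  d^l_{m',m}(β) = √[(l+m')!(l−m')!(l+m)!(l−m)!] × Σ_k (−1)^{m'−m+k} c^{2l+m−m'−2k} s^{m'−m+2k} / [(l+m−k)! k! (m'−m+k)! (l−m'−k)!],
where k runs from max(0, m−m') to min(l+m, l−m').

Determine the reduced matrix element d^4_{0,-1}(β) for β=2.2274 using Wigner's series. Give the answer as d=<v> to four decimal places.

d^4_{0,-1}(β=2.2274) via Wigner's sum:
Half-angle: c=0.441344, s=0.897338. N=√(24·24·6·120)=643.987578
Admissible k: 0..3 (factorial args all ≥0)
  k=0: (−1)^1·643.9876/(144)·0.4413^7·0.8973^1 = -0.013089
  k=1: (−1)^2·643.9876/(24)·0.4413^5·0.8973^3 = +0.324655
  k=2: (−1)^3·643.9876/(24)·0.4413^3·0.8973^5 = -1.342082
  k=3: (−1)^4·643.9876/(144)·0.4413^1·0.8973^7 = +0.924665
d^4_{0,-1}(2.2274) = -0.013089 +0.324655 -1.342082 +0.924665 = -0.105851

d=-0.1059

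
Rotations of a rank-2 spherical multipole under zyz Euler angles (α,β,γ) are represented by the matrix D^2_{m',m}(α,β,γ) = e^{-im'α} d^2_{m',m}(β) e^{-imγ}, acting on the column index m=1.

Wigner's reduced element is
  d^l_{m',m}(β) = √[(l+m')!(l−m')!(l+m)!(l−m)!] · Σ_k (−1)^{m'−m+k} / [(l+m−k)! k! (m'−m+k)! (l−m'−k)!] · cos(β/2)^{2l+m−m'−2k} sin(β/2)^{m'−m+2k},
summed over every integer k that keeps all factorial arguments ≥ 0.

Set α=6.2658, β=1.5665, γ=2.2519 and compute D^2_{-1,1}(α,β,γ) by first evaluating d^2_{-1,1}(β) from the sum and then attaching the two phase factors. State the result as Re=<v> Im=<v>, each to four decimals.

D^2_{-1,1}(6.2658,1.5665,2.2519) = e^{-i·-1·6.2658}·d^2_{-1,1}(1.5665)·e^{-i·1·2.2519}. Compute d first:
With c≡cos(β/2)=0.708624 and s≡sin(β/2)=0.705586, N=[1·6·6·1]^{1/2}=6.000000
k: max(0,(1)−(-1))=2 … min(2+(1),2−(-1))=3
  k=2: (−1)^0·6.0000/(2)·0.7086^2·0.7056^2 = +0.749986
  k=3: (−1)^1·6.0000/(6)·0.7086^0·0.7056^4 = -0.247856
d^2_{-1,1}(1.5665) = +0.749986 -0.247856 = +0.502130
Attach z-rotation phases: D = e^{-i(-1)(6.2658)}·(+0.502130)·e^{-i(1)(2.2519)} = -0.322900-0.384538i

Re=-0.3229 Im=-0.3845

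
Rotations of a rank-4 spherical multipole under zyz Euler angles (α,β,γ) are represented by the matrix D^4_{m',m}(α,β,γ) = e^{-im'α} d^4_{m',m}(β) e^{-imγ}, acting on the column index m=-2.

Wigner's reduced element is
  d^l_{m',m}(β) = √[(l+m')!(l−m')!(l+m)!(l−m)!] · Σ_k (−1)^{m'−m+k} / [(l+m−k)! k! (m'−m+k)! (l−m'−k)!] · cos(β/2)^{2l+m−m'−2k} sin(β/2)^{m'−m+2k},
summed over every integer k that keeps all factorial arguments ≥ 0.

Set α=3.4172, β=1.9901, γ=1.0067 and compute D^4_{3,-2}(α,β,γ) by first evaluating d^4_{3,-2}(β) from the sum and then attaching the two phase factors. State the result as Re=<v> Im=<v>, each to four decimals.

Split into d^4_{3,-2}(β=1.9901) × two z-phases.
Half-angle: c=0.544461, s=0.838786. N=√(5040·1·2·720)=2693.993318
k: max(0,(-2)−(3))=0 … min(4+(-2),4−(3))=1
  k=0: (−1)^5·2693.9933/(240)·0.5445^3·0.8388^5 = -0.752215
  k=1: (−1)^6·2693.9933/(720)·0.5445^1·0.8388^7 = +0.595100
d^4_{3,-2}(1.9901) = -0.752215 +0.595100 = -0.157115
Attach z-rotation phases: D = e^{-i(3)(3.4172)}·(-0.157115)·e^{-i(-2)(1.0067)} = +0.058892+0.145660i

Re=0.0589 Im=0.1457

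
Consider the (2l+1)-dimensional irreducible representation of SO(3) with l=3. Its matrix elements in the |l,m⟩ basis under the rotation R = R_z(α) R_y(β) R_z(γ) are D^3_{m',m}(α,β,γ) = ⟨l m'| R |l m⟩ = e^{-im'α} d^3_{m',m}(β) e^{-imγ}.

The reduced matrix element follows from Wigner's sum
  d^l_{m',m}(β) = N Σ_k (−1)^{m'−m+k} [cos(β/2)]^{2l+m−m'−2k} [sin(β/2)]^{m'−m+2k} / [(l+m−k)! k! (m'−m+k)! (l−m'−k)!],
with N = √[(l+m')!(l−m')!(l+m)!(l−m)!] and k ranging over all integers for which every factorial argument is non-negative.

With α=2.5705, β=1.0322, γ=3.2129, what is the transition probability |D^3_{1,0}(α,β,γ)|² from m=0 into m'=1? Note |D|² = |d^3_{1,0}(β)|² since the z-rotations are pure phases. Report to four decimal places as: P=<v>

Split into d^3_{1,0}(β=1.0322) × two z-phases.
Half-angle: c=0.869750, s=0.493492. N=√(24·2·6·6)=41.569219
k: max(0,(0)−(1))=0 … min(3+(0),3−(1))=2
  k=0: (−1)^1·41.5692/(12)·0.8698^5·0.4935^1 = -0.850832
  k=1: (−1)^2·41.5692/(4)·0.8698^3·0.4935^3 = +0.821743
  k=2: (−1)^3·41.5692/(12)·0.8698^1·0.4935^5 = -0.088183
d^3_{1,0}(1.0322) = -0.850832 +0.821743 -0.088183 = -0.117272
|D^3_{1,0}|² = |d^3_{1,0}(β)|² = (-0.117272)² = 0.013753 (the z-rotation phases have unit modulus)

P=0.0138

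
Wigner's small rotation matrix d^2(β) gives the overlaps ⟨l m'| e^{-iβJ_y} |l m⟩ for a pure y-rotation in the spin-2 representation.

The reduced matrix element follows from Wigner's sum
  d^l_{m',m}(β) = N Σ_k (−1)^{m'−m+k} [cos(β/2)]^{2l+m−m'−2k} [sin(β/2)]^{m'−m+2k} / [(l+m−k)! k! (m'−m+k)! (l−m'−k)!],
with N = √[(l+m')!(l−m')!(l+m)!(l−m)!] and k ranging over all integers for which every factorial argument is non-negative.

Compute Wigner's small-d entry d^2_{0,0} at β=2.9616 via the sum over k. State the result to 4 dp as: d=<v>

d^2_{0,0}(β=2.9616) via Wigner's sum:
With c≡cos(β/2)=0.089875 and s≡sin(β/2)=0.995953, N=[2·2·2·2]^{1/2}=4.000000
k∈{0,1,2} keeps every argument non-negative
  k=0: (−1)^0·4.0000/(4)·0.0899^4·0.9960^0 = +0.000065
  k=1: (−1)^1·4.0000/(1)·0.0899^2·0.9960^2 = -0.032049
  k=2: (−1)^2·4.0000/(4)·0.0899^0·0.9960^4 = +0.983910
d^2_{0,0}(2.9616) = +0.000065 -0.032049 +0.983910 = +0.951926

d=0.9519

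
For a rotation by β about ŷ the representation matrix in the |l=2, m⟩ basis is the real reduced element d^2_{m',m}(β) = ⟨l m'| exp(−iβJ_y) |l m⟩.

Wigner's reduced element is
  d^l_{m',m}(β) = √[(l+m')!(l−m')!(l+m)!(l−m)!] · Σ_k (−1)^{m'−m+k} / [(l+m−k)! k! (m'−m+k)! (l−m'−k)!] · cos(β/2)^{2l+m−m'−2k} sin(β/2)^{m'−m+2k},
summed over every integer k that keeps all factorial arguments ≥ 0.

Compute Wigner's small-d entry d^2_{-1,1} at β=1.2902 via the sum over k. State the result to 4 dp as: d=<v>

d^2_{-1,1}(β=1.2902) via Wigner's sum:
Half-angle: c=0.799040, s=0.601278. N=√(1·6·6·1)=6.000000
The bounds max(0,m−m')=2 and min(l+m,l−m')=3 give 2 terms
  k=2: (−1)^0·6.0000/(2)·0.7990^2·0.6013^2 = +0.692483
  k=3: (−1)^1·6.0000/(6)·0.7990^0·0.6013^4 = -0.130708
d^2_{-1,1}(1.2902) = +0.692483 -0.130708 = +0.561775

d=0.5618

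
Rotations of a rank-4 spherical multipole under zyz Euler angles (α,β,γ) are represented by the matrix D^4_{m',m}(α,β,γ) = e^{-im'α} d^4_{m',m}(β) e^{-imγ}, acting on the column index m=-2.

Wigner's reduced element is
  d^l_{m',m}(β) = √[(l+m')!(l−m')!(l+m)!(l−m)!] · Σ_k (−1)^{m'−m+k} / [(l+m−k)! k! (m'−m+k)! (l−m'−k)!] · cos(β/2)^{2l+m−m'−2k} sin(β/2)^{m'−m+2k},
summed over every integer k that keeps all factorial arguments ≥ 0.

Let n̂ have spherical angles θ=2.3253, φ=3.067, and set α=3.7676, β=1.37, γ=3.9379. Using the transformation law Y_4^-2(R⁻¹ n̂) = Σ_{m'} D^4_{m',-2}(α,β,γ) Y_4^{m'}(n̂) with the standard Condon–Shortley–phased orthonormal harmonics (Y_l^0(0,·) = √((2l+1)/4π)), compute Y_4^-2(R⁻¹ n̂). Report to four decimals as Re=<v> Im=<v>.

Need the full column D^4_{m',-2} for m'=−4..4 at α=3.7676, β=1.37, γ=3.9379.
cos(β/2)=0.774419, sin(β/2)=0.632673
d^4_{-4,-2}: single k=2 term ⇒ +0.456871;  D = -0.263874-0.372964i
d^4_{-3,-2}: k∈[1..2] ⇒ +0.395435 -0.791778 = -0.396342;  D = -0.375079-0.128074i
d^4_{-2,-2}: k∈[0..2] ⇒ +0.129362 -1.036087 +0.864396 = -0.042328;  D = +0.040476-0.012386i
d^4_{-1,-2}: k∈[0..2] ⇒ -0.448382 +1.496319 -0.665794 = +0.382144;  D = +0.230607-0.304721i
d^4_{0,-2}: k∈[0..2] ⇒ +0.819098 -1.457845 +0.364879 = -0.273867;  D = +0.005975-0.273802i
d^4_{1,-2}: k∈[0..2] ⇒ -0.997546 +0.998690 -0.133311 = -0.132167;  D = +0.075084+0.108769i
d^4_{2,-2}: k∈[0..2] ⇒ +0.864396 -0.461540 +0.025671 = +0.428526;  D = +0.403909+0.143150i
d^4_{3,-2}: k∈[0..1] ⇒ -0.528457 +0.117570 = -0.410888;  D = +0.394266-0.115685i
d^4_{4,-2}: single k=0 term ⇒ +0.203520;  D = +0.124682-0.160856i
Y_4^{m'}(θ=2.3253,φ=3.067) and Σ D·Y over m':
  (-0.2639-0.3730i)·(+0.1192+0.0367i)  (-0.3751-0.1281i)·(+0.3233+0.0736i)  (+0.0405-0.0124i)·(+0.4011+0.0603i)  (+0.2306-0.3047i)·(+0.0668+0.0050i)  (+0.0060-0.2738i)·(-0.3566+0.0000i)  (+0.0751+0.1088i)·(-0.0668+0.0050i)  (+0.4039+0.1432i)·(+0.4011-0.0603i)  (+0.3943-0.1157i)·(-0.3233+0.0736i)  (+0.1247-0.1609i)·(+0.1192-0.0367i)
Y_4^-2(R⁻¹ n̂) = -0.042781+0.021594i

Re=-0.0428 Im=0.0216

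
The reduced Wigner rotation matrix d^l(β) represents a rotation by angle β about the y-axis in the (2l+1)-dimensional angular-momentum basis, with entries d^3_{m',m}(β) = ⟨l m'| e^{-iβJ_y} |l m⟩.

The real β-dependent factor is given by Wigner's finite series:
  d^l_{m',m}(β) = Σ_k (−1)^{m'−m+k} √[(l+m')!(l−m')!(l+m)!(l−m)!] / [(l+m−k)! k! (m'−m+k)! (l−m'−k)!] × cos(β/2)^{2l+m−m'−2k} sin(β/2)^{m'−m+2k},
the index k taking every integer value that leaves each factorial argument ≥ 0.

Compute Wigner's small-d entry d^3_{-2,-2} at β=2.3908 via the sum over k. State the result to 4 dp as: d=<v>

d=-0.0758

d^3_{-2,-2}(β=2.3908) via Wigner's sum:
With c≡cos(β/2)=0.366641 and s≡sin(β/2)=0.930362, N=[1·120·1·120]^{1/2}=120.000000
k∈{0,1} keeps every argument non-negative
  k=0: (−1)^0·120.0000/(120)·0.3666^6·0.9304^0 = +0.002429
  k=1: (−1)^1·120.0000/(24)·0.3666^4·0.9304^2 = -0.078206
d^3_{-2,-2}(2.3908) = +0.002429 -0.078206 = -0.075777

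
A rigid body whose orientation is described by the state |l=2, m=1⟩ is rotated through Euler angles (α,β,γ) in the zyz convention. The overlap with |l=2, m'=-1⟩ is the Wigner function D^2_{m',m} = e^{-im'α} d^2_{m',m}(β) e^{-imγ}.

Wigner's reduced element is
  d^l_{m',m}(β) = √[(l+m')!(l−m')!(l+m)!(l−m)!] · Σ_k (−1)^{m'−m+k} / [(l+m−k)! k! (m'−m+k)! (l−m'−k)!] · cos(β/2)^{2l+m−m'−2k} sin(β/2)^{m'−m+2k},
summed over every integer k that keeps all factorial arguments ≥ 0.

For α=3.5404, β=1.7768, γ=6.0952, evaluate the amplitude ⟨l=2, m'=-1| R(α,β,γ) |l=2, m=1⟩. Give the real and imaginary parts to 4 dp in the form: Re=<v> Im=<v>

D^2_{-1,1}(3.5404,1.7768,6.0952) = e^{-i·-1·3.5404}·d^2_{-1,1}(1.7768)·e^{-i·1·6.0952}. Compute d first:
With c≡cos(β/2)=0.630655 and s≡sin(β/2)=0.776064, N=[1·6·6·1]^{1/2}=6.000000
k: max(0,(1)−(-1))=2 … min(2+(1),2−(-1))=3
  k=2: (−1)^0·6.0000/(2)·0.6307^2·0.7761^2 = +0.718620
  k=3: (−1)^1·6.0000/(6)·0.6307^0·0.7761^4 = -0.362735
d^2_{-1,1}(1.7768) = +0.718620 -0.362735 = +0.355885
Attach z-rotation phases: D = e^{-i(-1)(3.5404)}·(+0.355885)·e^{-i(1)(6.0952)} = -0.296352-0.197051i

Re=-0.2964 Im=-0.1971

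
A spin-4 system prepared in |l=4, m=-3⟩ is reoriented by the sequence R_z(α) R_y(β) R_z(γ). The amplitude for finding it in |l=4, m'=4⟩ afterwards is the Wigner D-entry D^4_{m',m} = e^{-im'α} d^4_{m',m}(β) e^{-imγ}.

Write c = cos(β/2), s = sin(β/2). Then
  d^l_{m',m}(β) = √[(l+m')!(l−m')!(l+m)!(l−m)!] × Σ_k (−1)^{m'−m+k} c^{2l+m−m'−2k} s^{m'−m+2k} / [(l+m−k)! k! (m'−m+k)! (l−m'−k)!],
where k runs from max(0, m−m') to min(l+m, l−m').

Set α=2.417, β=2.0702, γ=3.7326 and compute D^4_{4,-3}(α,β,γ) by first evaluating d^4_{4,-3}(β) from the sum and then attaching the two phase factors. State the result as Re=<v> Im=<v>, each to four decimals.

Re=-0.0206 Im=-0.5015

First d^4_{4,-3}(β=2.0702), then the phase factors e^{-i(4)α} and e^{-i(-3)γ}:
c=cos(2.0702/2)=0.510440, s=sin(2.0702/2)=0.859913; N=√[40320·1·1·5040]=14255.272709
The bounds max(0,m−m')=0 and min(l+m,l−m')=0 give 1 term
  k=0: (−1)^7·14255.2727/(5040)·0.5104^1·0.8599^7 = -0.501964
d^4_{4,-3}(2.0702) = -0.501964
Phases: e^{-i·(4)·2.417}=-0.970567+0.240831i, e^{-i·(-3)·3.7326}=+0.200850-0.979622i ⇒ D=-0.020573-0.501542i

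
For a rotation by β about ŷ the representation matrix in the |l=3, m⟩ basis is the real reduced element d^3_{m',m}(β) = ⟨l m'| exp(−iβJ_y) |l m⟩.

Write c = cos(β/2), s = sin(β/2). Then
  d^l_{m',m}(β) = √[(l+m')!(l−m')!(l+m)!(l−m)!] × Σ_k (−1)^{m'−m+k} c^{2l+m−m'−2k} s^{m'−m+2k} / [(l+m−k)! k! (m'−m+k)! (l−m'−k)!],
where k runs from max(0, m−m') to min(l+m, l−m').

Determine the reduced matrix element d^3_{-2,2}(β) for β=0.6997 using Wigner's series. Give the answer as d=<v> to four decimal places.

d^3_{-2,2}(β=0.6997) via Wigner's sum:
c=cos(0.6997/2)=0.939424, s=sin(0.6997/2)=0.342757; N=√[1·120·120·1]=120.000000
Admissible k: 4..5 (factorial args all ≥0)
  k=4: (−1)^0·120.0000/(24)·0.9394^2·0.3428^4 = +0.060903
  k=5: (−1)^1·120.0000/(120)·0.9394^0·0.3428^6 = -0.001622
d^3_{-2,2}(0.6997) = +0.060903 -0.001622 = +0.059281

d=0.0593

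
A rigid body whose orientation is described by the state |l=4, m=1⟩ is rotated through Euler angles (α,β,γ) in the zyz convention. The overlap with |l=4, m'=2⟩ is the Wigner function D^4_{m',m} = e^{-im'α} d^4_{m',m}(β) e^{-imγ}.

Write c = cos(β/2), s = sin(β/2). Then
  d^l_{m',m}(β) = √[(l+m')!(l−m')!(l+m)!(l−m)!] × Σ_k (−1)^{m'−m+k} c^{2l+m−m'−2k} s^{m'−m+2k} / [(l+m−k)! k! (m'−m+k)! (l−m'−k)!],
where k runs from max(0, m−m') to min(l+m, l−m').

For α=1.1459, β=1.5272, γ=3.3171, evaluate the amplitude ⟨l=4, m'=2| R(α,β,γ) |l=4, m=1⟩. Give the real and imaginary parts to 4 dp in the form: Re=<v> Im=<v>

D^4_{2,1}(1.1459,1.5272,3.3171) = e^{-i·2·1.1459}·d^4_{2,1}(1.5272)·e^{-i·1·3.3171}. Compute d first:
With c≡cos(β/2)=0.722351 and s≡sin(β/2)=0.691526, N=[720·2·120·6]^{1/2}=1018.233765
The bounds max(0,m−m')=0 and min(l+m,l−m')=2 give 3 terms
  k=0: (−1)^1·1018.2338/(240)·0.7224^7·0.6915^1 = -0.301081
  k=1: (−1)^2·1018.2338/(48)·0.7224^5·0.6915^3 = +1.379668
  k=2: (−1)^3·1018.2338/(72)·0.7224^3·0.6915^5 = -0.842954
d^4_{2,1}(1.5272) = -0.301081 +1.379668 -0.842954 = +0.235632
Phases: e^{-i·(2)·1.1459}=-0.660139-0.751144i, e^{-i·(1)·3.3171}=-0.984638+0.174608i ⇒ D=+0.184065+0.147114i

Re=0.1841 Im=0.1471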